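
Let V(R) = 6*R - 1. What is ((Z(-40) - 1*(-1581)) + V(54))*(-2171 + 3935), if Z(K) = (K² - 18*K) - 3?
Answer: 7445844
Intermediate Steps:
Z(K) = -3 + K² - 18*K
V(R) = -1 + 6*R
((Z(-40) - 1*(-1581)) + V(54))*(-2171 + 3935) = (((-3 + (-40)² - 18*(-40)) - 1*(-1581)) + (-1 + 6*54))*(-2171 + 3935) = (((-3 + 1600 + 720) + 1581) + (-1 + 324))*1764 = ((2317 + 1581) + 323)*1764 = (3898 + 323)*1764 = 4221*1764 = 7445844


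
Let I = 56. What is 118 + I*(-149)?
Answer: -8226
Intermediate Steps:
118 + I*(-149) = 118 + 56*(-149) = 118 - 8344 = -8226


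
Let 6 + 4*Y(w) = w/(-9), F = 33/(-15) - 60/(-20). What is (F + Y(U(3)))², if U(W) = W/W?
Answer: 17161/32400 ≈ 0.52966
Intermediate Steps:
U(W) = 1
F = ⅘ (F = 33*(-1/15) - 60*(-1/20) = -11/5 + 3 = ⅘ ≈ 0.80000)
Y(w) = -3/2 - w/36 (Y(w) = -3/2 + (w/(-9))/4 = -3/2 + (w*(-⅑))/4 = -3/2 + (-w/9)/4 = -3/2 - w/36)
(F + Y(U(3)))² = (⅘ + (-3/2 - 1/36*1))² = (⅘ + (-3/2 - 1/36))² = (⅘ - 55/36)² = (-131/180)² = 17161/32400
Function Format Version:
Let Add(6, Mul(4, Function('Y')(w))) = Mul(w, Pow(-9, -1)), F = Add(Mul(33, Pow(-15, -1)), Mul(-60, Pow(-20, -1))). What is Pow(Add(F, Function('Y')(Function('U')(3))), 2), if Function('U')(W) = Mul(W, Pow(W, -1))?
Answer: Rational(17161, 32400) ≈ 0.52966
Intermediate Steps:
Function('U')(W) = 1
F = Rational(4, 5) (F = Add(Mul(33, Rational(-1, 15)), Mul(-60, Rational(-1, 20))) = Add(Rational(-11, 5), 3) = Rational(4, 5) ≈ 0.80000)
Function('Y')(w) = Add(Rational(-3, 2), Mul(Rational(-1, 36), w)) (Function('Y')(w) = Add(Rational(-3, 2), Mul(Rational(1, 4), Mul(w, Pow(-9, -1)))) = Add(Rational(-3, 2), Mul(Rational(1, 4), Mul(w, Rational(-1, 9)))) = Add(Rational(-3, 2), Mul(Rational(1, 4), Mul(Rational(-1, 9), w))) = Add(Rational(-3, 2), Mul(Rational(-1, 36), w)))
Pow(Add(F, Function('Y')(Function('U')(3))), 2) = Pow(Add(Rational(4, 5), Add(Rational(-3, 2), Mul(Rational(-1, 36), 1))), 2) = Pow(Add(Rational(4, 5), Add(Rational(-3, 2), Rational(-1, 36))), 2) = Pow(Add(Rational(4, 5), Rational(-55, 36)), 2) = Pow(Rational(-131, 180), 2) = Rational(17161, 32400)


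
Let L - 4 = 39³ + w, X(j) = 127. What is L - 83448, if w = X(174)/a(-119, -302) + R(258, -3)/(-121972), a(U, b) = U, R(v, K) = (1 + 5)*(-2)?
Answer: -87545463629/3628667 ≈ -24126.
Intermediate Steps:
R(v, K) = -12 (R(v, K) = 6*(-2) = -12)
w = -3872254/3628667 (w = 127/(-119) - 12/(-121972) = 127*(-1/119) - 12*(-1/121972) = -127/119 + 3/30493 = -3872254/3628667 ≈ -1.0671)
L = 215259540187/3628667 (L = 4 + (39³ - 3872254/3628667) = 4 + (59319 - 3872254/3628667) = 4 + 215245025519/3628667 = 215259540187/3628667 ≈ 59322.)
L - 83448 = 215259540187/3628667 - 83448 = -87545463629/3628667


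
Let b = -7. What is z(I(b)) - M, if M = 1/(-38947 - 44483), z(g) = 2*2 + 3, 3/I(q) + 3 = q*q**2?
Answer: 584011/83430 ≈ 7.0000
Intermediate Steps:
I(q) = 3/(-3 + q**3) (I(q) = 3/(-3 + q*q**2) = 3/(-3 + q**3))
z(g) = 7 (z(g) = 4 + 3 = 7)
M = -1/83430 (M = 1/(-83430) = -1/83430 ≈ -1.1986e-5)
z(I(b)) - M = 7 - 1*(-1/83430) = 7 + 1/83430 = 584011/83430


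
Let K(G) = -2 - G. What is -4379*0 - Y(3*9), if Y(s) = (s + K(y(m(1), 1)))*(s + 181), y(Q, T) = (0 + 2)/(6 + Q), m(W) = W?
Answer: -35984/7 ≈ -5140.6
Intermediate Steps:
y(Q, T) = 2/(6 + Q)
Y(s) = (181 + s)*(-16/7 + s) (Y(s) = (s + (-2 - 2/(6 + 1)))*(s + 181) = (s + (-2 - 2/7))*(181 + s) = (s - 16/7)*(181 + s) = (-16/7 + s)*(181 + s) = (181 + s)*(-16/7 + s))
-4379*0 - Y(3*9) = -4379*0 - (-2896/7 + (3*9)² + 1251*(3*9)/7) = 0 - (-2896/7 + 27² + (1251/7)*27) = 0 - (-2896/7 + 729 + 33777/7) = 0 - 1*35984/7 = 0 - 35984/7 = -35984/7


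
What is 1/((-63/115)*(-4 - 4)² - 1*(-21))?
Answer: -115/1617 ≈ -0.071119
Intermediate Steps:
1/((-63/115)*(-4 - 4)² - 1*(-21)) = 1/(-63*1/115*(-8)² + 21) = 1/(-63/115*64 + 21) = 1/(-4032/115 + 21) = 1/(-1617/115) = -115/1617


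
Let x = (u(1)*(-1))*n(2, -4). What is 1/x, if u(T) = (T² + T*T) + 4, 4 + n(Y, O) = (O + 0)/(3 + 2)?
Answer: 5/144 ≈ 0.034722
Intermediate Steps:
n(Y, O) = -4 + O/5 (n(Y, O) = -4 + (O + 0)/(3 + 2) = -4 + O/5)
u(T) = 4 + 2*T² (u(T) = (T² + T²) + 4 = 2*T² + 4 = 4 + 2*T²)
x = 144/5 (x = ((4 + 2*1²)*(-1))*(-4 + (⅕)*(-4)) = ((4 + 2*1)*(-1))*(-4 - ⅘) = ((4 + 2)*(-1))*(-24/5) = (6*(-1))*(-24/5) = -6*(-24/5) = 144/5 ≈ 28.800)
1/x = 1/(144/5) = 5/144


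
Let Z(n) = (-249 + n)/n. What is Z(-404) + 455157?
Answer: 183884081/404 ≈ 4.5516e+5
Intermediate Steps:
Z(n) = (-249 + n)/n
Z(-404) + 455157 = (-249 - 404)/(-404) + 455157 = -1/404*(-653) + 455157 = 653/404 + 455157 = 183884081/404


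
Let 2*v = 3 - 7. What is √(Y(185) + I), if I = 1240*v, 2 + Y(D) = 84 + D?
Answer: I*√2213 ≈ 47.043*I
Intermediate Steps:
v = -2 (v = (3 - 7)/2 = (½)*(-4) = -2)
Y(D) = 82 + D (Y(D) = -2 + (84 + D) = 82 + D)
I = -2480 (I = 1240*(-2) = -2480)
√(Y(185) + I) = √((82 + 185) - 2480) = √(267 - 2480) = √(-2213) = I*√2213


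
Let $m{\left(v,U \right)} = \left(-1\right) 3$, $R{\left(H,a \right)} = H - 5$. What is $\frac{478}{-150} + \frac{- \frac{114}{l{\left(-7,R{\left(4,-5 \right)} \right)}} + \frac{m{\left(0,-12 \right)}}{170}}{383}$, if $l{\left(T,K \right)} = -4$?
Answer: $- \frac{1519814}{488325} \approx -3.1123$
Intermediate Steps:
$R{\left(H,a \right)} = -5 + H$
$m{\left(v,U \right)} = -3$
$\frac{478}{-150} + \frac{- \frac{114}{l{\left(-7,R{\left(4,-5 \right)} \right)}} + \frac{m{\left(0,-12 \right)}}{170}}{383} = \frac{478}{-150} + \frac{- \frac{114}{-4} - \frac{3}{170}}{383} = 478 \left(- \frac{1}{150}\right) + \left(\left(-114\right) \left(- \frac{1}{4}\right) - \frac{3}{170}\right) \frac{1}{383} = - \frac{239}{75} + \left(\frac{57}{2} - \frac{3}{170}\right) \frac{1}{383} = - \frac{239}{75} + \frac{2421}{85} \cdot \frac{1}{383} = - \frac{239}{75} + \frac{2421}{32555} = - \frac{1519814}{488325}$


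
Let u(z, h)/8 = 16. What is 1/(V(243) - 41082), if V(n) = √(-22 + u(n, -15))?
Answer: -20541/843865309 - √106/1687730618 ≈ -2.4348e-5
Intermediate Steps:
u(z, h) = 128 (u(z, h) = 8*16 = 128)
V(n) = √106 (V(n) = √(-22 + 128) = √106)
1/(V(243) - 41082) = 1/(√106 - 41082) = 1/(-41082 + √106)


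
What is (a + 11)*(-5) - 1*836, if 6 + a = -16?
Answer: -781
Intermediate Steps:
a = -22 (a = -6 - 16 = -22)
(a + 11)*(-5) - 1*836 = (-22 + 11)*(-5) - 1*836 = -11*(-5) - 836 = 55 - 836 = -781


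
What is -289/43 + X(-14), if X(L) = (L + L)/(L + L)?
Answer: -246/43 ≈ -5.7209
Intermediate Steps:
X(L) = 1 (X(L) = (2*L)/((2*L)) = (2*L)*(1/(2*L)) = 1)
-289/43 + X(-14) = -289/43 + 1 = -246/43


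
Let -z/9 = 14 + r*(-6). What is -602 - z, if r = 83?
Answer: -4958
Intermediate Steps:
z = 4356 (z = -9*(14 + 83*(-6)) = -9*(14 - 498) = -9*(-484) = 4356)
-602 - z = -602 - 1*4356 = -602 - 4356 = -4958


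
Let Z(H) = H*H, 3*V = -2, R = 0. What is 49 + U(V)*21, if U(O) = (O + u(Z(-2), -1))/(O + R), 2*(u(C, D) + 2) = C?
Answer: 70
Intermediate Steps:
V = -2/3 (V = (1/3)*(-2) = -2/3 ≈ -0.66667)
Z(H) = H**2
u(C, D) = -2 + C/2
U(O) = 1 (U(O) = (O + (-2 + (1/2)*(-2)**2))/(O + 0) = (O + (-2 + (1/2)*4))/O = (O + (-2 + 2))/O = (O + 0)/O = O/O = 1)
49 + U(V)*21 = 49 + 1*21 = 49 + 21 = 70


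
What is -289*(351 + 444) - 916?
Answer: -230671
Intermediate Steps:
-289*(351 + 444) - 916 = -289*795 - 916 = -229755 - 916 = -230671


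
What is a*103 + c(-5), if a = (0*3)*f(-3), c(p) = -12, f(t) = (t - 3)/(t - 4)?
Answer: -12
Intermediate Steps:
f(t) = (-3 + t)/(-4 + t)
a = 0 (a = (0*3)*((-3 - 3)/(-4 - 3)) = 0*(-6/(-7)) = 0*(-1/7*(-6)) = 0*(6/7) = 0)
a*103 + c(-5) = 0*103 - 12 = 0 - 12 = -12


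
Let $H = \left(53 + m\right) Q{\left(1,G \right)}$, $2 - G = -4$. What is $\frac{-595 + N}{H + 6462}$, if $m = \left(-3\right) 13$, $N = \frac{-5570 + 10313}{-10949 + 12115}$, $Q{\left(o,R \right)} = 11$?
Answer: $- \frac{689027}{7714256} \approx -0.089319$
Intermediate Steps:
$G = 6$ ($G = 2 - -4 = 2 + 4 = 6$)
$N = \frac{4743}{1166} \approx 4.0677$
$m = -39$
$H = 154$ ($H = \left(53 - 39\right) 11 = 14 \cdot 11 = 154$)
$\frac{-595 + N}{H + 6462} = \frac{-595 + \frac{4743}{1166}}{154 + 6462} = - \frac{689027}{1166 \cdot 6616} = \left(- \frac{689027}{1166}\right) \frac{1}{6616} = - \frac{689027}{7714256}$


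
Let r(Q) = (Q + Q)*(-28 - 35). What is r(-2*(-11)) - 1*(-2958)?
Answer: 186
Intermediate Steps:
r(Q) = -126*Q (r(Q) = (2*Q)*(-63) = -126*Q)
r(-2*(-11)) - 1*(-2958) = -(-252)*(-11) - 1*(-2958) = -126*22 + 2958 = -2772 + 2958 = 186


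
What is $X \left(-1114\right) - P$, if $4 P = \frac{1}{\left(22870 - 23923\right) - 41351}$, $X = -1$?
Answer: $\frac{188952225}{169616} \approx 1114.0$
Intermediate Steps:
$P = - \frac{1}{169616}$ ($P = \frac{1}{4 \left(\left(22870 - 23923\right) - 41351\right)} = \frac{1}{4 \left(-1053 - 41351\right)} = \frac{1}{4 \left(-42404\right)} = \frac{1}{4} \left(- \frac{1}{42404}\right) = - \frac{1}{169616} \approx -5.8957 \cdot 10^{-6}$)
$X \left(-1114\right) - P = \left(-1\right) \left(-1114\right) - - \frac{1}{169616} = 1114 + \frac{1}{169616} = \frac{188952225}{169616}$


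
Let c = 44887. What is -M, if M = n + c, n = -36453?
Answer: -8434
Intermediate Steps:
M = 8434 (M = -36453 + 44887 = 8434)
-M = -1*8434 = -8434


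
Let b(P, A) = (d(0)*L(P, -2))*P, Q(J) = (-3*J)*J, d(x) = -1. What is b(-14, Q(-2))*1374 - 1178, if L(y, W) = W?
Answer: -39650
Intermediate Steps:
Q(J) = -3*J²
b(P, A) = 2*P (b(P, A) = (-1*(-2))*P = 2*P)
b(-14, Q(-2))*1374 - 1178 = (2*(-14))*1374 - 1178 = -28*1374 - 1178 = -38472 - 1178 = -39650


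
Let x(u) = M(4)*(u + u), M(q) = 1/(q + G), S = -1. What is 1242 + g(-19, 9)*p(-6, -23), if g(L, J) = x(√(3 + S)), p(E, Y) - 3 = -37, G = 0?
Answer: 1242 - 17*√2 ≈ 1218.0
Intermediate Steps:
p(E, Y) = -34 (p(E, Y) = 3 - 37 = -34)
M(q) = 1/q (M(q) = 1/(q + 0) = 1/q)
x(u) = u/2 (x(u) = (u + u)/4 = (2*u)/4 = u/2)
g(L, J) = √2/2 (g(L, J) = √(3 - 1)/2 = √2/2)
1242 + g(-19, 9)*p(-6, -23) = 1242 + (√2/2)*(-34) = 1242 - 17*√2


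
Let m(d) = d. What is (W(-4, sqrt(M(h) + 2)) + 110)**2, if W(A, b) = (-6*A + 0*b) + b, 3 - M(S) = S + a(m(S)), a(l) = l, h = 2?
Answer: 18225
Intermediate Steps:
M(S) = 3 - 2*S (M(S) = 3 - (S + S) = 3 - 2*S)
W(A, b) = b - 6*A (W(A, b) = (-6*A + 0) + b = -6*A + b = b - 6*A)
(W(-4, sqrt(M(h) + 2)) + 110)**2 = ((sqrt((3 - 2*2) + 2) - 6*(-4)) + 110)**2 = ((sqrt((3 - 4) + 2) + 24) + 110)**2 = ((sqrt(-1 + 2) + 24) + 110)**2 = ((sqrt(1) + 24) + 110)**2 = ((1 + 24) + 110)**2 = (25 + 110)**2 = 135**2 = 18225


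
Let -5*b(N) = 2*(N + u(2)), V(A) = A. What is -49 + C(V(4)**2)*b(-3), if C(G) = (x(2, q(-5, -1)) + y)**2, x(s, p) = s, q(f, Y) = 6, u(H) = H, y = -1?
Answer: -243/5 ≈ -48.600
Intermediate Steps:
C(G) = 1 (C(G) = (2 - 1)**2 = 1**2 = 1)
b(N) = -4/5 - 2*N/5 (b(N) = -2*(N + 2)/5 = -2*(2 + N)/5 = -(4 + 2*N)/5 = -4/5 - 2*N/5)
-49 + C(V(4)**2)*b(-3) = -49 + 1*(-4/5 - 2/5*(-3)) = -49 + 1*(-4/5 + 6/5) = -49 + 1*(2/5) = -49 + 2/5 = -243/5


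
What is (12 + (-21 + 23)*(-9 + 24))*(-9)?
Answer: -378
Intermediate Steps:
(12 + (-21 + 23)*(-9 + 24))*(-9) = (12 + 2*15)*(-9) = (12 + 30)*(-9) = 42*(-9) = -378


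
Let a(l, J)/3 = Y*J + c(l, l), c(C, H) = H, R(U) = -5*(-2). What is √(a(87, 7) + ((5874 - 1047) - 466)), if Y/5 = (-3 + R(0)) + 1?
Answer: √5462 ≈ 73.905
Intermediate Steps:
R(U) = 10
Y = 40 (Y = 5*((-3 + 10) + 1) = 5*(7 + 1) = 5*8 = 40)
a(l, J) = 3*l + 120*J (a(l, J) = 3*(40*J + l) = 3*(l + 40*J) = 3*l + 120*J)
√(a(87, 7) + ((5874 - 1047) - 466)) = √((3*87 + 120*7) + ((5874 - 1047) - 466)) = √((261 + 840) + (4827 - 466)) = √(1101 + 4361) = √5462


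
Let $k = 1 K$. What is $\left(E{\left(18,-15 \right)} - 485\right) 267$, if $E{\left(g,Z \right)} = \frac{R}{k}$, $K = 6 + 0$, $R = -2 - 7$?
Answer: $- \frac{259791}{2} \approx -1.299 \cdot 10^{5}$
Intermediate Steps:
$R = -9$
$K = 6$
$k = 6$ ($k = 1 \cdot 6 = 6$)
$E{\left(g,Z \right)} = - \frac{3}{2}$ ($E{\left(g,Z \right)} = - \frac{9}{6} = \left(-9\right) \frac{1}{6} = - \frac{3}{2}$)
$\left(E{\left(18,-15 \right)} - 485\right) 267 = \left(- \frac{3}{2} - 485\right) 267 = \left(- \frac{973}{2}\right) 267 = - \frac{259791}{2}$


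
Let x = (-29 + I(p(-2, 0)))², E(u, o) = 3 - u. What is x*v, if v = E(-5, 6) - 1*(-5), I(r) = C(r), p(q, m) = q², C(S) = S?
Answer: 8125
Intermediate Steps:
I(r) = r
v = 13 (v = (3 - 1*(-5)) - 1*(-5) = (3 + 5) + 5 = 8 + 5 = 13)
x = 625 (x = (-29 + (-2)²)² = (-29 + 4)² = (-25)² = 625)
x*v = 625*13 = 8125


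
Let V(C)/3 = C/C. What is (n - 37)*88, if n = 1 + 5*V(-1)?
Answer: -1848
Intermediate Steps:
V(C) = 3 (V(C) = 3*(C/C) = 3*1 = 3)
n = 16 (n = 1 + 5*3 = 1 + 15 = 16)
(n - 37)*88 = (16 - 37)*88 = -21*88 = -1848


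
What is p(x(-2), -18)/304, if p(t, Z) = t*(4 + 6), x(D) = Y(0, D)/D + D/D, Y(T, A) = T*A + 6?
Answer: -5/76 ≈ -0.065789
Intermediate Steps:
Y(T, A) = 6 + A*T (Y(T, A) = A*T + 6 = 6 + A*T)
x(D) = 1 + 6/D (x(D) = (6 + D*0)/D + D/D = (6 + 0)/D + 1 = 6/D + 1 = 1 + 6/D)
p(t, Z) = 10*t (p(t, Z) = t*10 = 10*t)
p(x(-2), -18)/304 = (10*((6 - 2)/(-2)))/304 = (10*(-½*4))*(1/304) = (10*(-2))*(1/304) = -20*1/304 = -5/76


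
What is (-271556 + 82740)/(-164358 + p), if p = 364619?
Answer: -188816/200261 ≈ -0.94285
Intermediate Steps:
(-271556 + 82740)/(-164358 + p) = (-271556 + 82740)/(-164358 + 364619) = -188816/200261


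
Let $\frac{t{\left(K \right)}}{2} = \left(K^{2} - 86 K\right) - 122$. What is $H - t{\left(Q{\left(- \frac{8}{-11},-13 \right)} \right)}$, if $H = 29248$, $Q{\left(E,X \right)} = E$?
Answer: $\frac{3583540}{121} \approx 29616.0$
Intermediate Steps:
$t{\left(K \right)} = -244 - 172 K + 2 K^{2}$ ($t{\left(K \right)} = 2 \left(\left(K^{2} - 86 K\right) - 122\right) = 2 \left(-122 + K^{2} - 86 K\right) = -244 - 172 K + 2 K^{2}$)
$H - t{\left(Q{\left(- \frac{8}{-11},-13 \right)} \right)} = 29248 - \left(-244 - 172 \left(- \frac{8}{-11}\right) + 2 \left(- \frac{8}{-11}\right)^{2}\right) = 29248 - \left(-244 - 172 \left(\left(-8\right) \left(- \frac{1}{11}\right)\right) + 2 \left(\left(-8\right) \left(- \frac{1}{11}\right)\right)^{2}\right) = 29248 - \left(-244 - \frac{1376}{11} + 2 \left(\frac{8}{11}\right)^{2}\right) = 29248 - \left(-244 - \frac{1376}{11} + 2 \cdot \frac{64}{121}\right) = 29248 - \left(-244 - \frac{1376}{11} + \frac{128}{121}\right) = 29248 - - \frac{44532}{121} = 29248 + \frac{44532}{121} = \frac{3583540}{121}$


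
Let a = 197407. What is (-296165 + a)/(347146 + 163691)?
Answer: -98758/510837 ≈ -0.19333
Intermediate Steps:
(-296165 + a)/(347146 + 163691) = (-296165 + 197407)/(347146 + 163691) = -98758/510837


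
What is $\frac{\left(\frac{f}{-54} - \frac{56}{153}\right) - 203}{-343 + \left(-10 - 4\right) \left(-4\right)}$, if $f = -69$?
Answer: $\frac{6871}{9758} \approx 0.70414$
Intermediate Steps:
$\frac{\left(\frac{f}{-54} - \frac{56}{153}\right) - 203}{-343 + \left(-10 - 4\right) \left(-4\right)} = \frac{\left(- \frac{69}{-54} - \frac{56}{153}\right) - 203}{-343 + \left(-10 - 4\right) \left(-4\right)} = \frac{\left(\left(-69\right) \left(- \frac{1}{54}\right) - \frac{56}{153}\right) - 203}{-343 - -56} = \frac{\left(\frac{23}{18} - \frac{56}{153}\right) - 203}{-343 + 56} = \frac{\frac{31}{34} - 203}{-287} = \left(- \frac{6871}{34}\right) \left(- \frac{1}{287}\right) = \frac{6871}{9758}$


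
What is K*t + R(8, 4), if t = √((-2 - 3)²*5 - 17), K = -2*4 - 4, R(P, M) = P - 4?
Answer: 4 - 72*√3 ≈ -120.71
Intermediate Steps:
R(P, M) = -4 + P
K = -12 (K = -8 - 4 = -12)
t = 6*√3 (t = √((-5)²*5 - 17) = √(25*5 - 17) = √(125 - 17) = √108 = 6*√3 ≈ 10.392)
K*t + R(8, 4) = -72*√3 + (-4 + 8) = -72*√3 + 4 = 4 - 72*√3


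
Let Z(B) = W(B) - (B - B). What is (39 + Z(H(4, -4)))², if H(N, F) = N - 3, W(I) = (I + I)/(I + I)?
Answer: 1600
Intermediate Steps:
W(I) = 1 (W(I) = (2*I)/((2*I)) = (2*I)*(1/(2*I)) = 1)
H(N, F) = -3 + N
Z(B) = 1 (Z(B) = 1 - (B - B) = 1 - 1*0 = 1 + 0 = 1)
(39 + Z(H(4, -4)))² = (39 + 1)² = 40² = 1600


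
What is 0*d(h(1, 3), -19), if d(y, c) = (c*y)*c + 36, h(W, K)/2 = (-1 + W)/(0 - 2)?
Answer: 0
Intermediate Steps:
h(W, K) = 1 - W (h(W, K) = 2*((-1 + W)/(0 - 2)) = 2*((-1 + W)/(-2)) = 2*((-1 + W)*(-½)) = 2*(½ - W/2) = 1 - W)
d(y, c) = 36 + y*c² (d(y, c) = y*c² + 36 = 36 + y*c²)
0*d(h(1, 3), -19) = 0*(36 + (1 - 1*1)*(-19)²) = 0*(36 + (1 - 1)*361) = 0*(36 + 0*361) = 0*(36 + 0) = 0*36 = 0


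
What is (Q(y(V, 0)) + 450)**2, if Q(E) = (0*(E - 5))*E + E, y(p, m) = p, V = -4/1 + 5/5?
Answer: 199809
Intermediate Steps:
V = -3 (V = -4*1 + 5*(1/5) = -4 + 1 = -3)
Q(E) = E (Q(E) = (0*(-5 + E))*E + E = 0*E + E = 0 + E = E)
(Q(y(V, 0)) + 450)**2 = (-3 + 450)**2 = 447**2 = 199809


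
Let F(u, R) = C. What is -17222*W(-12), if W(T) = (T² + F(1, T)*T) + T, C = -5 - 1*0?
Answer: -3306624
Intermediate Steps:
C = -5 (C = -5 + 0 = -5)
F(u, R) = -5
W(T) = T² - 4*T (W(T) = (T² - 5*T) + T = T² - 4*T)
-17222*W(-12) = -(-206664)*(-4 - 12) = -(-206664)*(-16) = -17222*192 = -3306624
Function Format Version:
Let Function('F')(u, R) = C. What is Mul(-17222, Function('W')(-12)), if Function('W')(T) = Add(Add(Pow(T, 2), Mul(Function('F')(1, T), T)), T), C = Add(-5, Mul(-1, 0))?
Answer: -3306624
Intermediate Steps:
C = -5 (C = Add(-5, 0) = -5)
Function('F')(u, R) = -5
Function('W')(T) = Add(Pow(T, 2), Mul(-4, T)) (Function('W')(T) = Add(Add(Pow(T, 2), Mul(-5, T)), T) = Add(Pow(T, 2), Mul(-4, T)))
Mul(-17222, Function('W')(-12)) = Mul(-17222, Mul(-12, Add(-4, -12))) = Mul(-17222, Mul(-12, -16)) = Mul(-17222, 192) = -3306624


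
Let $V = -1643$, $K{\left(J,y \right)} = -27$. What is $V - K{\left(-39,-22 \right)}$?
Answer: $-1616$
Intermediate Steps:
$V - K{\left(-39,-22 \right)} = -1643 - -27 = -1643 + 27 = -1616$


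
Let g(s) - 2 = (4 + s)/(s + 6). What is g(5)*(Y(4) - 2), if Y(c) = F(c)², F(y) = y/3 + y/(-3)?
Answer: -62/11 ≈ -5.6364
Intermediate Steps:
F(y) = 0 (F(y) = y*(⅓) + y*(-⅓) = y/3 - y/3 = 0)
Y(c) = 0 (Y(c) = 0² = 0)
g(s) = 2 + (4 + s)/(6 + s) (g(s) = 2 + (4 + s)/(s + 6) = 2 + (4 + s)/(6 + s))
g(5)*(Y(4) - 2) = ((16 + 3*5)/(6 + 5))*(0 - 2) = ((16 + 15)/11)*(-2) = ((1/11)*31)*(-2) = (31/11)*(-2) = -62/11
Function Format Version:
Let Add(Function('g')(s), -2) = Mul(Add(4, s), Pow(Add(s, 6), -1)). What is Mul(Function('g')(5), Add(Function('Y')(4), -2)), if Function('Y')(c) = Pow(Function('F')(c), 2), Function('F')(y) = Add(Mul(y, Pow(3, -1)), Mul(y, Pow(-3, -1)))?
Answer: Rational(-62, 11) ≈ -5.6364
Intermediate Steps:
Function('F')(y) = 0 (Function('F')(y) = Add(Mul(y, Rational(1, 3)), Mul(y, Rational(-1, 3))) = Add(Mul(Rational(1, 3), y), Mul(Rational(-1, 3), y)) = 0)
Function('Y')(c) = 0 (Function('Y')(c) = Pow(0, 2) = 0)
Function('g')(s) = Add(2, Mul(Pow(Add(6, s), -1), Add(4, s))) (Function('g')(s) = Add(2, Mul(Add(4, s), Pow(Add(s, 6), -1))) = Add(2, Mul(Add(4, s), Pow(Add(6, s), -1))) = Add(2, Mul(Pow(Add(6, s), -1), Add(4, s))))
Mul(Function('g')(5), Add(Function('Y')(4), -2)) = Mul(Mul(Pow(Add(6, 5), -1), Add(16, Mul(3, 5))), Add(0, -2)) = Mul(Mul(Pow(11, -1), Add(16, 15)), -2) = Mul(Mul(Rational(1, 11), 31), -2) = Mul(Rational(31, 11), -2) = Rational(-62, 11)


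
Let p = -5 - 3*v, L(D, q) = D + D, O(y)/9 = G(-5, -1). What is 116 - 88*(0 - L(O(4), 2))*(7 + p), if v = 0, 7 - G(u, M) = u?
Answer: 38132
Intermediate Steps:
G(u, M) = 7 - u
O(y) = 108 (O(y) = 9*(7 - 1*(-5)) = 9*(7 + 5) = 9*12 = 108)
L(D, q) = 2*D
p = -5 (p = -5 - 3*0 = -5 - 1*0 = -5 + 0 = -5)
116 - 88*(0 - L(O(4), 2))*(7 + p) = 116 - 88*(0 - 2*108)*(7 - 5) = 116 - 88*(0 - 1*216)*2 = 116 - 88*(0 - 216)*2 = 116 - (-19008)*2 = 116 - 88*(-432) = 116 + 38016 = 38132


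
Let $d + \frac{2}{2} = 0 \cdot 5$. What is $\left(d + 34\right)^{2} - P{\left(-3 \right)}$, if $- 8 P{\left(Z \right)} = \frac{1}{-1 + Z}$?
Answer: $\frac{34847}{32} \approx 1089.0$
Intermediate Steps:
$d = -1$ ($d = -1 + 0 \cdot 5 = -1 + 0 = -1$)
$P{\left(Z \right)} = - \frac{1}{8 \left(-1 + Z\right)}$
$\left(d + 34\right)^{2} - P{\left(-3 \right)} = \left(-1 + 34\right)^{2} - - \frac{1}{-8 + 8 \left(-3\right)} = 33^{2} - - \frac{1}{-8 - 24} = 1089 - - \frac{1}{-32} = 1089 - \left(-1\right) \left(- \frac{1}{32}\right) = 1089 - \frac{1}{32} = \frac{34847}{32}$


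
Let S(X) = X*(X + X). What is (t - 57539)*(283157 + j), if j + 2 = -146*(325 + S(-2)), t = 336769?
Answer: 65489766510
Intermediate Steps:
S(X) = 2*X² (S(X) = X*(2*X) = 2*X²)
j = -48620 (j = -2 - 146*(325 + 2*(-2)²) = -2 - 146*(325 + 2*4) = -2 - 146*(325 + 8) = -2 - 146*333 = -2 - 48618 = -48620)
(t - 57539)*(283157 + j) = (336769 - 57539)*(283157 - 48620) = 279230*234537 = 65489766510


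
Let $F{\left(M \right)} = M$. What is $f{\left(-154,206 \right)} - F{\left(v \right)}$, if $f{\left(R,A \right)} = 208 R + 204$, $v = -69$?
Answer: $-31759$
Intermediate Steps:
$f{\left(R,A \right)} = 204 + 208 R$
$f{\left(-154,206 \right)} - F{\left(v \right)} = \left(204 + 208 \left(-154\right)\right) - -69 = \left(204 - 32032\right) + 69 = -31828 + 69 = -31759$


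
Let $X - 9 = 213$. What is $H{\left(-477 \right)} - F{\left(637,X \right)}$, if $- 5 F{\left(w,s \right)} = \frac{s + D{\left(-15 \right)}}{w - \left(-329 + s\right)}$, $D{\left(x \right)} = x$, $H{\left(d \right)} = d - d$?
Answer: $\frac{69}{1240} \approx 0.055645$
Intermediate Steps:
$H{\left(d \right)} = 0$
$X = 222$ ($X = 9 + 213 = 222$)
$F{\left(w,s \right)} = - \frac{-15 + s}{5 \left(329 + w - s\right)}$ ($F{\left(w,s \right)} = - \frac{\left(s - 15\right) \frac{1}{w - \left(-329 + s\right)}}{5} = - \frac{\left(-15 + s\right) \frac{1}{329 + w - s}}{5} = - \frac{\frac{1}{329 + w - s} \left(-15 + s\right)}{5} = - \frac{-15 + s}{5 \left(329 + w - s\right)}$)
$H{\left(-477 \right)} - F{\left(637,X \right)} = 0 - \frac{3 - \frac{222}{5}}{329 + 637 - 222} = 0 - \frac{1}{744} \left(- \frac{207}{5}\right) = 0 - - \frac{69}{1240} = 0 + \frac{69}{1240} = \frac{69}{1240}$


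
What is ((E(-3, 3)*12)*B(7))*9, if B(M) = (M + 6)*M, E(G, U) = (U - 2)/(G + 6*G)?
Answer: -468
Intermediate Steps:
E(G, U) = (-2 + U)/(7*G) (E(G, U) = (-2 + U)/((7*G)) = (-2 + U)*(1/(7*G)) = (-2 + U)/(7*G))
B(M) = M*(6 + M) (B(M) = (6 + M)*M = M*(6 + M))
((E(-3, 3)*12)*B(7))*9 = ((((1/7)*(-2 + 3)/(-3))*12)*(7*(6 + 7)))*9 = ((((1/7)*(-1/3)*1)*12)*(7*13))*9 = (-1/21*12*91)*9 = -4/7*91*9 = -52*9 = -468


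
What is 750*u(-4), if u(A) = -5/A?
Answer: 1875/2 ≈ 937.50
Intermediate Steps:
750*u(-4) = 750*(-5/(-4)) = 750*(-5*(-¼)) = 750*(5/4) = 1875/2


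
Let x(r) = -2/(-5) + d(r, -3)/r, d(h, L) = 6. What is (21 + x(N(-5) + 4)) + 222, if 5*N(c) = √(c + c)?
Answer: 50197/205 - 3*I*√10/41 ≈ 244.86 - 0.23139*I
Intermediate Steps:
N(c) = √2*√c/5 (N(c) = √(c + c)/5 = √(2*c)/5 = (√2*√c)/5 = √2*√c/5)
x(r) = ⅖ + 6/r (x(r) = -2/(-5) + 6/r = -2*(-⅕) + 6/r = ⅖ + 6/r)
(21 + x(N(-5) + 4)) + 222 = (21 + (⅖ + 6/(√2*√(-5)/5 + 4))) + 222 = (21 + (⅖ + 6/(√2*(I*√5)/5 + 4))) + 222 = (21 + (⅖ + 6/(I*√10/5 + 4))) + 222 = (21 + (⅖ + 6/(4 + I*√10/5))) + 222 = (107/5 + 6/(4 + I*√10/5)) + 222 = 1217/5 + 6/(4 + I*√10/5)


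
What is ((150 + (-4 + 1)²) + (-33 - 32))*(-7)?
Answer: -658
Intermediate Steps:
((150 + (-4 + 1)²) + (-33 - 32))*(-7) = ((150 + (-3)²) - 65)*(-7) = ((150 + 9) - 65)*(-7) = (159 - 65)*(-7) = 94*(-7) = -658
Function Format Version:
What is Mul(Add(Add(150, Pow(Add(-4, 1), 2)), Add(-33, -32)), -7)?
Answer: -658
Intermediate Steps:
Mul(Add(Add(150, Pow(Add(-4, 1), 2)), Add(-33, -32)), -7) = Mul(Add(Add(150, Pow(-3, 2)), -65), -7) = Mul(Add(Add(150, 9), -65), -7) = Mul(Add(159, -65), -7) = Mul(94, -7) = -658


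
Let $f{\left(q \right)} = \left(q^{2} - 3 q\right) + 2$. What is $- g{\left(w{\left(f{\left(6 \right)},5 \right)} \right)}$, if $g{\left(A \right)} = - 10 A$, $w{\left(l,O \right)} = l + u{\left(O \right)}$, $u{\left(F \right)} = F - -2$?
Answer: $270$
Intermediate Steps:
$u{\left(F \right)} = 2 + F$ ($u{\left(F \right)} = F + 2 = 2 + F$)
$f{\left(q \right)} = 2 + q^{2} - 3 q$
$w{\left(l,O \right)} = 2 + O + l$ ($w{\left(l,O \right)} = l + \left(2 + O\right) = 2 + O + l$)
$- g{\left(w{\left(f{\left(6 \right)},5 \right)} \right)} = - \left(-10\right) \left(2 + 5 + \left(2 + 6^{2} - 18\right)\right) = - \left(-10\right) \left(2 + 5 + \left(2 + 36 - 18\right)\right) = - \left(-10\right) \left(2 + 5 + 20\right) = - \left(-10\right) 27 = \left(-1\right) \left(-270\right) = 270$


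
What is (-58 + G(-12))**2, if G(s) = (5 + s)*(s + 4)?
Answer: 4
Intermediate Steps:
G(s) = (4 + s)*(5 + s) (G(s) = (5 + s)*(4 + s) = (4 + s)*(5 + s))
(-58 + G(-12))**2 = (-58 + (20 + (-12)**2 + 9*(-12)))**2 = (-58 + (20 + 144 - 108))**2 = (-58 + 56)**2 = (-2)**2 = 4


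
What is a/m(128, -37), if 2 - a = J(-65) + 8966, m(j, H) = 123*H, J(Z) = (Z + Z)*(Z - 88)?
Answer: 9618/1517 ≈ 6.3401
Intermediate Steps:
J(Z) = 2*Z*(-88 + Z) (J(Z) = (2*Z)*(-88 + Z) = 2*Z*(-88 + Z))
a = -28854 (a = 2 - (2*(-65)*(-88 - 65) + 8966) = 2 - (2*(-65)*(-153) + 8966) = 2 - (19890 + 8966) = 2 - 1*28856 = 2 - 28856 = -28854)
a/m(128, -37) = -28854/(123*(-37)) = -28854/(-4551) = -28854*(-1/4551) = 9618/1517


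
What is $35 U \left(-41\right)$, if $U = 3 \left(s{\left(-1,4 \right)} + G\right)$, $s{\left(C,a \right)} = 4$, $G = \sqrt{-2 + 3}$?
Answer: $-21525$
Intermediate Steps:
$G = 1$ ($G = \sqrt{1} = 1$)
$U = 15$ ($U = 3 \left(4 + 1\right) = 3 \cdot 5 = 15$)
$35 U \left(-41\right) = 35 \cdot 15 \left(-41\right) = 525 \left(-41\right) = -21525$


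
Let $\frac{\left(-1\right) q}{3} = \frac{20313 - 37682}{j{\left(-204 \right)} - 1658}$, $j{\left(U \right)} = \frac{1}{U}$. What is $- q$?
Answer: $\frac{10629828}{338233} \approx 31.428$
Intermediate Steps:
$q = - \frac{10629828}{338233}$ ($q = - 3 \frac{20313 - 37682}{\frac{1}{-204} - 1658} = - 3 \left(- \frac{17369}{- \frac{1}{204} - 1658}\right) = - 3 \left(- \frac{17369}{- \frac{338233}{204}}\right) = - 3 \left(\left(-17369\right) \left(- \frac{204}{338233}\right)\right) = \left(-3\right) \frac{3543276}{338233} = - \frac{10629828}{338233} \approx -31.428$)
$- q = \left(-1\right) \left(- \frac{10629828}{338233}\right) = \frac{10629828}{338233}$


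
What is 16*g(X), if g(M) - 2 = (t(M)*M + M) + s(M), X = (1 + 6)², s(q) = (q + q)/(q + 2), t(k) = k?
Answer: 2002400/51 ≈ 39263.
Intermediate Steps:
s(q) = 2*q/(2 + q) (s(q) = (2*q)/(2 + q) = 2*q/(2 + q))
X = 49 (X = 7² = 49)
g(M) = 2 + M + M² + 2*M/(2 + M) (g(M) = 2 + ((M*M + M) + 2*M/(2 + M)) = 2 + ((M² + M) + 2*M/(2 + M)) = 2 + ((M + M²) + 2*M/(2 + M)) = 2 + (M + M² + 2*M/(2 + M)) = 2 + M + M² + 2*M/(2 + M))
16*g(X) = 16*((2*49 + (2 + 49)*(2 + 49 + 49²))/(2 + 49)) = 16*((98 + 51*(2 + 49 + 2401))/51) = 16*((98 + 51*2452)/51) = 16*((98 + 125052)/51) = 16*((1/51)*125150) = 16*(125150/51) = 2002400/51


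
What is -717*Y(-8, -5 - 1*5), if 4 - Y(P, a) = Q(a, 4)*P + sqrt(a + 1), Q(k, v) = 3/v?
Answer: -7170 + 2151*I ≈ -7170.0 + 2151.0*I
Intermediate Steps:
Y(P, a) = 4 - sqrt(1 + a) - 3*P/4 (Y(P, a) = 4 - ((3/4)*P + sqrt(a + 1)) = 4 - ((3*(1/4))*P + sqrt(1 + a)) = 4 - (3*P/4 + sqrt(1 + a)) = 4 - (sqrt(1 + a) + 3*P/4) = 4 + (-sqrt(1 + a) - 3*P/4) = 4 - sqrt(1 + a) - 3*P/4)
-717*Y(-8, -5 - 1*5) = -717*(4 - sqrt(1 + (-5 - 1*5)) - 3/4*(-8)) = -717*(4 - sqrt(1 + (-5 - 5)) + 6) = -717*(4 - sqrt(1 - 10) + 6) = -717*(4 - sqrt(-9) + 6) = -717*(4 - 3*I + 6) = -717*(10 - 3*I) = -7170 + 2151*I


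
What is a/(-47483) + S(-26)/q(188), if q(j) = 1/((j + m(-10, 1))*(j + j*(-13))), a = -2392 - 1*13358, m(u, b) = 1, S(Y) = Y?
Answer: 526395794022/47483 ≈ 1.1086e+7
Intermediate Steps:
a = -15750 (a = -2392 - 13358 = -15750)
q(j) = -1/(12*j*(1 + j)) (q(j) = 1/((j + 1)*(j + j*(-13))) = 1/((1 + j)*(j - 13*j)) = 1/((1 + j)*(-12*j)) = 1/(-12*j*(1 + j)) = -1/(12*j*(1 + j)))
a/(-47483) + S(-26)/q(188) = -15750/(-47483) - 26/((-1/12/(188*(1 + 188)))) = -15750*(-1/47483) - 26/((-1/12*1/188/189)) = 15750/47483 - 26/((-1/12*1/188*1/189)) = 15750/47483 - 26/(-1/426384) = 15750/47483 - 26*(-426384) = 15750/47483 + 11085984 = 526395794022/47483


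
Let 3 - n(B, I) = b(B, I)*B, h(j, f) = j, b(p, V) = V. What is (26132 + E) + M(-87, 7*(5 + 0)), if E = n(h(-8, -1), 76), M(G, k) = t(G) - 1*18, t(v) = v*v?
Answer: 34294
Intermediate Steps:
t(v) = v²
M(G, k) = -18 + G² (M(G, k) = G² - 1*18 = G² - 18 = -18 + G²)
n(B, I) = 3 - B*I (n(B, I) = 3 - I*B = 3 - B*I)
E = 611 (E = 3 - 1*(-8)*76 = 3 + 608 = 611)
(26132 + E) + M(-87, 7*(5 + 0)) = (26132 + 611) + (-18 + (-87)²) = 26743 + (-18 + 7569) = 26743 + 7551 = 34294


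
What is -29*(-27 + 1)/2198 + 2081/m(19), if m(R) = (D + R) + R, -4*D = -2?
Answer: 657581/12089 ≈ 54.395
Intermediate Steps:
D = 1/2 (D = -1/4*(-2) = 1/2 ≈ 0.50000)
m(R) = 1/2 + 2*R (m(R) = (1/2 + R) + R = 1/2 + 2*R)
-29*(-27 + 1)/2198 + 2081/m(19) = -29*(-27 + 1)/2198 + 2081/(1/2 + 2*19) = -29*(-26)*(1/2198) + 2081/(1/2 + 38) = 754*(1/2198) + 2081/(77/2) = 377/1099 + 2081*(2/77) = 377/1099 + 4162/77 = 657581/12089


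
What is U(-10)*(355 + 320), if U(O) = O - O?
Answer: 0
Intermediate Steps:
U(O) = 0
U(-10)*(355 + 320) = 0*(355 + 320) = 0*675 = 0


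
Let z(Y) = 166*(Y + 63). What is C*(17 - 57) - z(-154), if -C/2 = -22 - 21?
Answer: 11666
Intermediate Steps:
C = 86 (C = -2*(-22 - 21) = -2*(-43) = 86)
z(Y) = 10458 + 166*Y (z(Y) = 166*(63 + Y) = 10458 + 166*Y)
C*(17 - 57) - z(-154) = 86*(17 - 57) - (10458 + 166*(-154)) = 86*(-40) - (10458 - 25564) = -3440 - 1*(-15106) = -3440 + 15106 = 11666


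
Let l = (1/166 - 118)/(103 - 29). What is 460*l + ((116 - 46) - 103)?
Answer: -2353848/3071 ≈ -766.48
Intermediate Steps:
l = -19587/12284 (l = (1/166 - 118)/74 = -19587/166*1/74 = -19587/12284 ≈ -1.5945)
460*l + ((116 - 46) - 103) = 460*(-19587/12284) + ((116 - 46) - 103) = -2252505/3071 + (70 - 103) = -2252505/3071 - 33 = -2353848/3071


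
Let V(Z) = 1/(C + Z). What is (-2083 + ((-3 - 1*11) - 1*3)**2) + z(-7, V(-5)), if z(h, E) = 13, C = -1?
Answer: -1781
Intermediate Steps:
V(Z) = 1/(-1 + Z)
(-2083 + ((-3 - 1*11) - 1*3)**2) + z(-7, V(-5)) = (-2083 + ((-3 - 1*11) - 1*3)**2) + 13 = (-2083 + ((-3 - 11) - 3)**2) + 13 = (-2083 + (-14 - 3)**2) + 13 = (-2083 + (-17)**2) + 13 = (-2083 + 289) + 13 = -1794 + 13 = -1781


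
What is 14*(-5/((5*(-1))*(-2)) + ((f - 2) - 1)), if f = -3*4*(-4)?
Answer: 623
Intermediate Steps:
f = 48 (f = -12*(-4) = 48)
14*(-5/((5*(-1))*(-2)) + ((f - 2) - 1)) = 14*(-5/((5*(-1))*(-2)) + ((48 - 2) - 1)) = 14*(-5/((-5*(-2))) + (46 - 1)) = 14*(-5/10 + 45) = 14*(-5*⅒ + 45) = 14*(-½ + 45) = 14*(89/2) = 623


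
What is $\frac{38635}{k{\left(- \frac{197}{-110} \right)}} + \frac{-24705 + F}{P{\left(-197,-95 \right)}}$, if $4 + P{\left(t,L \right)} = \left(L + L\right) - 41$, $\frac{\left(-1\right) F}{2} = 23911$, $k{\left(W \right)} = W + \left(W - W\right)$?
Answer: $\frac{1013002569}{46295} \approx 21881.0$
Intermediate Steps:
$k{\left(W \right)} = W$ ($k{\left(W \right)} = W + 0 = W$)
$F = -47822$ ($F = \left(-2\right) 23911 = -47822$)
$P{\left(t,L \right)} = -45 + 2 L$ ($P{\left(t,L \right)} = -4 + \left(\left(L + L\right) - 41\right) = -4 + \left(2 L - 41\right) = -4 + \left(-41 + 2 L\right) = -45 + 2 L$)
$\frac{38635}{k{\left(- \frac{197}{-110} \right)}} + \frac{-24705 + F}{P{\left(-197,-95 \right)}} = \frac{38635}{\left(-197\right) \frac{1}{-110}} + \frac{-24705 - 47822}{-45 + 2 \left(-95\right)} = \frac{38635}{\left(-197\right) \left(- \frac{1}{110}\right)} - \frac{72527}{-45 - 190} = \frac{38635}{\frac{197}{110}} - \frac{72527}{-235} = 38635 \cdot \frac{110}{197} - - \frac{72527}{235} = \frac{4249850}{197} + \frac{72527}{235} = \frac{1013002569}{46295}$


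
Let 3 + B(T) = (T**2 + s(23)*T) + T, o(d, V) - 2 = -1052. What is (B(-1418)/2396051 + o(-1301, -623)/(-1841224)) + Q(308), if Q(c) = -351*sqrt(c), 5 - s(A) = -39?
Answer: 5229176549/6431000884 - 702*sqrt(77) ≈ -6159.2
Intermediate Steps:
s(A) = 44 (s(A) = 5 - 1*(-39) = 5 + 39 = 44)
o(d, V) = -1050 (o(d, V) = 2 - 1052 = -1050)
B(T) = -3 + T**2 + 45*T (B(T) = -3 + ((T**2 + 44*T) + T) = -3 + (T**2 + 45*T) = -3 + T**2 + 45*T)
(B(-1418)/2396051 + o(-1301, -623)/(-1841224)) + Q(308) = ((-3 + (-1418)**2 + 45*(-1418))/2396051 - 1050/(-1841224)) - 702*sqrt(77) = ((-3 + 2010724 - 63810)*(1/2396051) - 1050*(-1/1841224)) - 702*sqrt(77) = (1946911*(1/2396051) + 75/131516) - 702*sqrt(77) = (1946911/2396051 + 75/131516) - 702*sqrt(77) = 5229176549/6431000884 - 702*sqrt(77)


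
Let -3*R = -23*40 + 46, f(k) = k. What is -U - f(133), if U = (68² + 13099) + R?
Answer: -54442/3 ≈ -18147.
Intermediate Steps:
R = 874/3 (R = -(-23*40 + 46)/3 = -(-920 + 46)/3 = -⅓*(-874) = 874/3 ≈ 291.33)
U = 54043/3 (U = (68² + 13099) + 874/3 = (4624 + 13099) + 874/3 = 17723 + 874/3 = 54043/3 ≈ 18014.)
-U - f(133) = -1*54043/3 - 1*133 = -54043/3 - 133 = -54442/3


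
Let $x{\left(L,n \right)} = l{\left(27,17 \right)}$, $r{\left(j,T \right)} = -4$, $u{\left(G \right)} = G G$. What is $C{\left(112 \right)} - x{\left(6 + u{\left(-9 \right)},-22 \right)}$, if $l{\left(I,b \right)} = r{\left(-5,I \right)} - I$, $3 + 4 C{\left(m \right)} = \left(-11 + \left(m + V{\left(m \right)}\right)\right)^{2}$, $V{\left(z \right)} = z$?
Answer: $\frac{22745}{2} \approx 11373.0$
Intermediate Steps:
$u{\left(G \right)} = G^{2}$
$C{\left(m \right)} = - \frac{3}{4} + \frac{\left(-11 + 2 m\right)^{2}}{4}$ ($C{\left(m \right)} = - \frac{3}{4} + \frac{\left(-11 + \left(m + m\right)\right)^{2}}{4} = - \frac{3}{4} + \frac{\left(-11 + 2 m\right)^{2}}{4}$)
$l{\left(I,b \right)} = -4 - I$
$x{\left(L,n \right)} = -31$ ($x{\left(L,n \right)} = -4 - 27 = -31$)
$C{\left(112 \right)} - x{\left(6 + u{\left(-9 \right)},-22 \right)} = \left(- \frac{3}{4} + \frac{\left(-11 + 2 \cdot 112\right)^{2}}{4}\right) - -31 = \left(- \frac{3}{4} + \frac{\left(-11 + 224\right)^{2}}{4}\right) + 31 = \left(- \frac{3}{4} + \frac{213^{2}}{4}\right) + 31 = \left(- \frac{3}{4} + \frac{1}{4} \cdot 45369\right) + 31 = \left(- \frac{3}{4} + \frac{45369}{4}\right) + 31 = \frac{22683}{2} + 31 = \frac{22745}{2}$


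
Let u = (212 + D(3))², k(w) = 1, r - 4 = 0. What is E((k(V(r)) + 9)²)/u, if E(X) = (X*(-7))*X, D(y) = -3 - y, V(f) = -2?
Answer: -17500/10609 ≈ -1.6495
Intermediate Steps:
r = 4 (r = 4 + 0 = 4)
u = 42436 (u = (212 + (-3 - 1*3))² = (212 + (-3 - 3))² = (212 - 6)² = 206² = 42436)
E(X) = -7*X² (E(X) = (-7*X)*X = -7*X²)
E((k(V(r)) + 9)²)/u = -7*(1 + 9)⁴/42436 = -7*(10²)²*(1/42436) = -7*100²*(1/42436) = -7*10000*(1/42436) = -70000*1/42436 = -17500/10609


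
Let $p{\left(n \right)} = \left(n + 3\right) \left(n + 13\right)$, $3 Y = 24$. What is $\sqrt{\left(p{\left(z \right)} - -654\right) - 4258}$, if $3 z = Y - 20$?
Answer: $i \sqrt{3613} \approx 60.108 i$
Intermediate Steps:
$Y = 8$ ($Y = \frac{1}{3} \cdot 24 = 8$)
$z = -4$ ($z = \frac{8 - 20}{3} = \frac{1}{3} \left(-12\right) = -4$)
$p{\left(n \right)} = \left(3 + n\right) \left(13 + n\right)$
$\sqrt{\left(p{\left(z \right)} - -654\right) - 4258} = \sqrt{\left(\left(39 + \left(-4\right)^{2} + 16 \left(-4\right)\right) - -654\right) - 4258} = \sqrt{\left(\left(39 + 16 - 64\right) + 654\right) - 4258} = \sqrt{\left(-9 + 654\right) - 4258} = \sqrt{645 - 4258} = \sqrt{-3613} = i \sqrt{3613}$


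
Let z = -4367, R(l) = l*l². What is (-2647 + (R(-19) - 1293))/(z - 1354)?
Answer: 10799/5721 ≈ 1.8876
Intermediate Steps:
R(l) = l³
(-2647 + (R(-19) - 1293))/(z - 1354) = (-2647 + ((-19)³ - 1293))/(-4367 - 1354) = (-2647 + (-6859 - 1293))/(-5721) = (-2647 - 8152)*(-1/5721) = -10799*(-1/5721) = 10799/5721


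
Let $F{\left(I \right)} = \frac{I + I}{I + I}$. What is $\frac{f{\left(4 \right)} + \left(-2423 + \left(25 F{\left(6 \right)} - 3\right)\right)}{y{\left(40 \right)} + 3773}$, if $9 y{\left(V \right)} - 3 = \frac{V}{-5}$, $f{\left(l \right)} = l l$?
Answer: $- \frac{21465}{33952} \approx -0.63222$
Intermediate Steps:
$F{\left(I \right)} = 1$ ($F{\left(I \right)} = \frac{2 I}{2 I} = 2 I \frac{1}{2 I} = 1$)
$f{\left(l \right)} = l^{2}$
$y{\left(V \right)} = \frac{1}{3} - \frac{V}{45}$ ($y{\left(V \right)} = \frac{1}{3} + \frac{V \frac{1}{-5}}{9} = \frac{1}{3} + \frac{V \left(- \frac{1}{5}\right)}{9} = \frac{1}{3} + \frac{\left(- \frac{1}{5}\right) V}{9} = \frac{1}{3} - \frac{V}{45}$)
$\frac{f{\left(4 \right)} + \left(-2423 + \left(25 F{\left(6 \right)} - 3\right)\right)}{y{\left(40 \right)} + 3773} = \frac{4^{2} + \left(-2423 + \left(25 \cdot 1 - 3\right)\right)}{\left(\frac{1}{3} - \frac{8}{9}\right) + 3773} = \frac{16 + \left(-2423 + \left(25 - 3\right)\right)}{\left(\frac{1}{3} - \frac{8}{9}\right) + 3773} = \frac{16 + \left(-2423 + 22\right)}{- \frac{5}{9} + 3773} = \frac{16 - 2401}{\frac{33952}{9}} = \left(-2385\right) \frac{9}{33952} = - \frac{21465}{33952}$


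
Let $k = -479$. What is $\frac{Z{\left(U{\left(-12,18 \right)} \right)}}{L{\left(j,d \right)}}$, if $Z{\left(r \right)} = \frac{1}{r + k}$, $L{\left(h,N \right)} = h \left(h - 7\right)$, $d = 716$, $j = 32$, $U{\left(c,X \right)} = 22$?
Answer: $- \frac{1}{365600} \approx -2.7352 \cdot 10^{-6}$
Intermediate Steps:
$L{\left(h,N \right)} = h \left(-7 + h\right)$
$Z{\left(r \right)} = \frac{1}{-479 + r}$ ($Z{\left(r \right)} = \frac{1}{r - 479} = \frac{1}{-479 + r}$)
$\frac{Z{\left(U{\left(-12,18 \right)} \right)}}{L{\left(j,d \right)}} = \frac{1}{\left(-479 + 22\right) 32 \left(-7 + 32\right)} = \frac{1}{\left(-457\right) 32 \cdot 25} = - \frac{1}{457 \cdot 800} = \left(- \frac{1}{457}\right) \frac{1}{800} = - \frac{1}{365600}$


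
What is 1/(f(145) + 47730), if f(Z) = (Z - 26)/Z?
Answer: 145/6920969 ≈ 2.0951e-5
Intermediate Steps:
f(Z) = (-26 + Z)/Z
1/(f(145) + 47730) = 1/((-26 + 145)/145 + 47730) = 1/((1/145)*119 + 47730) = 1/(119/145 + 47730) = 1/(6920969/145) = 145/6920969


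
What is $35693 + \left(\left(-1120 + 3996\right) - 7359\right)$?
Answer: $31210$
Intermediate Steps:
$35693 + \left(\left(-1120 + 3996\right) - 7359\right) = 35693 + \left(2876 - 7359\right) = 35693 - 4483 = 31210$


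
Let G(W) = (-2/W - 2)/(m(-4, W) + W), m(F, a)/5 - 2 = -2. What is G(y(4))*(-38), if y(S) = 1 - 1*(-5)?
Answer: 133/9 ≈ 14.778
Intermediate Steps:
y(S) = 6 (y(S) = 1 + 5 = 6)
m(F, a) = 0 (m(F, a) = 10 + 5*(-2) = 10 - 10 = 0)
G(W) = (-2 - 2/W)/W (G(W) = (-2/W - 2)/(0 + W) = (-2 - 2/W)/W)
G(y(4))*(-38) = (2*(-1 - 1*6)/6²)*(-38) = (2*(1/36)*(-1 - 6))*(-38) = (2*(1/36)*(-7))*(-38) = -7/18*(-38) = 133/9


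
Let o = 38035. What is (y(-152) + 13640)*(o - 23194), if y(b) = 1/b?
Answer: 30769533639/152 ≈ 2.0243e+8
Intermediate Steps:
(y(-152) + 13640)*(o - 23194) = (1/(-152) + 13640)*(38035 - 23194) = (-1/152 + 13640)*14841 = (2073279/152)*14841 = 30769533639/152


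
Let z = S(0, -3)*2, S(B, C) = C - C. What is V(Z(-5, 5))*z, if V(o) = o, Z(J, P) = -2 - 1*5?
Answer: 0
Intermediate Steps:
S(B, C) = 0
Z(J, P) = -7 (Z(J, P) = -2 - 5 = -7)
z = 0 (z = 0*2 = 0)
V(Z(-5, 5))*z = -7*0 = 0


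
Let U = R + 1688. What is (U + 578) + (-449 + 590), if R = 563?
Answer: 2970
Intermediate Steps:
U = 2251 (U = 563 + 1688 = 2251)
(U + 578) + (-449 + 590) = (2251 + 578) + (-449 + 590) = 2829 + 141 = 2970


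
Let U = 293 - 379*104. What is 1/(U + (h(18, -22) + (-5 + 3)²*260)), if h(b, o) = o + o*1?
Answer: -1/38127 ≈ -2.6228e-5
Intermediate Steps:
h(b, o) = 2*o (h(b, o) = o + o = 2*o)
U = -39123 (U = 293 - 39416 = -39123)
1/(U + (h(18, -22) + (-5 + 3)²*260)) = 1/(-39123 + (2*(-22) + (-5 + 3)²*260)) = 1/(-39123 + (-44 + (-2)²*260)) = 1/(-39123 + (-44 + 4*260)) = 1/(-39123 + (-44 + 1040)) = 1/(-39123 + 996) = 1/(-38127) = -1/38127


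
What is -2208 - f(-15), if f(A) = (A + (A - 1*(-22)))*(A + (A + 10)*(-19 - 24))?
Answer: -608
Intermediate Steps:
f(A) = (-430 - 42*A)*(22 + 2*A) (f(A) = (A + (A + 22))*(A + (10 + A)*(-43)) = (A + (22 + A))*(A + (-430 - 43*A)) = (22 + 2*A)*(-430 - 42*A) = (-430 - 42*A)*(22 + 2*A))
-2208 - f(-15) = -2208 - (-9460 - 1784*(-15) - 84*(-15)**2) = -2208 - (-9460 + 26760 - 84*225) = -2208 - (-9460 + 26760 - 18900) = -2208 - 1*(-1600) = -2208 + 1600 = -608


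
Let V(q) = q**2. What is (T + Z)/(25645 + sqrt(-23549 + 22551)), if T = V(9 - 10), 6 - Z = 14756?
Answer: -378238105/657667023 + 14749*I*sqrt(998)/657667023 ≈ -0.57512 + 0.00070847*I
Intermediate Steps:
Z = -14750 (Z = 6 - 1*14756 = 6 - 14756 = -14750)
T = 1 (T = (9 - 10)**2 = (-1)**2 = 1)
(T + Z)/(25645 + sqrt(-23549 + 22551)) = (1 - 14750)/(25645 + sqrt(-23549 + 22551)) = -14749/(25645 + sqrt(-998)) = -14749/(25645 + I*sqrt(998))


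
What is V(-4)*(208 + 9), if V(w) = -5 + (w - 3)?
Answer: -2604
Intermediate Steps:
V(w) = -8 + w (V(w) = -5 + (-3 + w) = -8 + w)
V(-4)*(208 + 9) = (-8 - 4)*(208 + 9) = -12*217 = -2604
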